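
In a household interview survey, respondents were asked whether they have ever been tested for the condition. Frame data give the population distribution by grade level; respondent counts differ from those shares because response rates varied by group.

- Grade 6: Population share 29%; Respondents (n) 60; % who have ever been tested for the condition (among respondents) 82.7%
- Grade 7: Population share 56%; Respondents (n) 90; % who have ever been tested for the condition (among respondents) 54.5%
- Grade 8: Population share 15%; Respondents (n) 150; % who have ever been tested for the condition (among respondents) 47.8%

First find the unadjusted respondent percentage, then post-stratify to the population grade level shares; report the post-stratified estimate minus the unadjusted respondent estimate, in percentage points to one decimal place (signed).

+4.9 percentage points

Unadjusted (pooled respondent) estimate weights by respondent counts:
  (60/300)×82.7 + (90/300)×54.5 + (150/300)×47.8 = 56.79%
Post-stratified estimate weights by population shares:
  0.29×82.7 + 0.56×54.5 + 0.15×47.8 = 61.673%
Difference = 61.673 − 56.79 = 4.883 pp.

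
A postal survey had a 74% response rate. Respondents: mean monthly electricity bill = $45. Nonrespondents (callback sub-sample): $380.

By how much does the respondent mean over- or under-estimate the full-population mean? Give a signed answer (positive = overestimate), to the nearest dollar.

Nonresponse fraction = 1 − 0.74 = 0.26.
Bias = (nonresponse fraction) × (respondent mean − nonrespondent mean)
     = 0.26 × (45 − 380) = 0.26 × -335 = -87.1.

-$87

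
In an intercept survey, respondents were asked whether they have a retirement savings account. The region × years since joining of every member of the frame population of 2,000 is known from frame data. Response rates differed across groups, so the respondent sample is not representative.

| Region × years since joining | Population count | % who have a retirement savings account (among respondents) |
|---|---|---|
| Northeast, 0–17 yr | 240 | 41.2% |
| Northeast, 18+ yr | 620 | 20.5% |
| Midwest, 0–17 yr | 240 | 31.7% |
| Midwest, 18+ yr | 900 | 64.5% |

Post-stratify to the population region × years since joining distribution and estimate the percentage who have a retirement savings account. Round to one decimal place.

44.1%

Weight each group's respondent value by its population share:
  Northeast, 0–17 yr: (240/2,000) × 41.2 = 4.944
  Northeast, 18+ yr: (620/2,000) × 20.5 = 6.355
  Midwest, 0–17 yr: (240/2,000) × 31.7 = 3.804
  Midwest, 18+ yr: (900/2,000) × 64.5 = 29.025
Post-stratified estimate = 44.128 → 44.1%.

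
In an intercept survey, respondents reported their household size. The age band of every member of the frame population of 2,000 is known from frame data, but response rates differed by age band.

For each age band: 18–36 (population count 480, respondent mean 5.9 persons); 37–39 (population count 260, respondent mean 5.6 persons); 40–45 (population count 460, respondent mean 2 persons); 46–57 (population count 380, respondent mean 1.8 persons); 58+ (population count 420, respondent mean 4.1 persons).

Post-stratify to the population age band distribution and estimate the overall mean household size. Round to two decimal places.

3.81

Weight each group's respondent value by its population share:
  18–36: (480/2,000) × 5.9 = 1.416
  37–39: (260/2,000) × 5.6 = 0.728
  40–45: (460/2,000) × 2 = 0.46
  46–57: (380/2,000) × 1.8 = 0.342
  58+: (420/2,000) × 4.1 = 0.861
Post-stratified estimate = 3.807 → 3.81.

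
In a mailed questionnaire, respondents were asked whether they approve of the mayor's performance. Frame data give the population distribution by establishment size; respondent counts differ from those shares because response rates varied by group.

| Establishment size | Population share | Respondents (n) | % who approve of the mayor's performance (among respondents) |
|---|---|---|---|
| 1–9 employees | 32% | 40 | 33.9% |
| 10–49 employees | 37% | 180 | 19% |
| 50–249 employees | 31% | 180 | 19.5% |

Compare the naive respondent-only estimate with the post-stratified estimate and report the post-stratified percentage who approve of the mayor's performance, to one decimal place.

23.9%

Without adjustment, the pooled respondent share is:
  (40/400)×33.9 + (180/400)×19 + (180/400)×19.5 = 20.715%
Post-stratifying to population shares instead:
  0.32×33.9 + 0.37×19 + 0.31×19.5 = 23.923%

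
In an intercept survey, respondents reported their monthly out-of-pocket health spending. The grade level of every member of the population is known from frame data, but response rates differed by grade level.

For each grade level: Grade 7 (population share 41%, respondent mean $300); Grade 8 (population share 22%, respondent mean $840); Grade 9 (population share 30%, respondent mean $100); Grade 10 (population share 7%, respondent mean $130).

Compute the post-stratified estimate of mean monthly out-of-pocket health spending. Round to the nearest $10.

$350

Post-stratification weights by population share, not respondent share:
  Grade 7: 0.41 × 300 = 123
  Grade 8: 0.22 × 840 = 184.8
  Grade 9: 0.3 × 100 = 30
  Grade 10: 0.07 × 130 = 9.1
Post-stratified estimate = 346.9 → $350.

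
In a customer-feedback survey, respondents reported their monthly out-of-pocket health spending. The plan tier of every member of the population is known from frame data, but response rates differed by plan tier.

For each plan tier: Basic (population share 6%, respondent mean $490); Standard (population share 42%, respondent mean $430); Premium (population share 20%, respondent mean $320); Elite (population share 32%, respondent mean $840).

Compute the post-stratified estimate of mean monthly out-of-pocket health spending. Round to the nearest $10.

Reweight to the known plan tier distribution:
  Basic: 0.06 × 490 = 29.4
  Standard: 0.42 × 430 = 180.6
  Premium: 0.2 × 320 = 64
  Elite: 0.32 × 840 = 268.8
Post-stratified estimate = 542.8 → $540.

$540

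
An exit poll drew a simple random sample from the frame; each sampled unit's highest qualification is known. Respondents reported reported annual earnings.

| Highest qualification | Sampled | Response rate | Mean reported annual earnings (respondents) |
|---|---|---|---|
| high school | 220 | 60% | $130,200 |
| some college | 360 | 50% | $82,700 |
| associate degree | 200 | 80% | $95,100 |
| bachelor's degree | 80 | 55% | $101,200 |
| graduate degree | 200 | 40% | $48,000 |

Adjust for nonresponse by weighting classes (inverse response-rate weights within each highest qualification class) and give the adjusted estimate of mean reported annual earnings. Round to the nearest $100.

$89,700

Inverse-response-rate weighting restores each class to its sampled count, so class totals weight by n_sampled:
  high school: 220 × 130,200 = 28,644,000
  some college: 360 × 82,700 = 29,772,000
  associate degree: 200 × 95,100 = 19,020,000
  bachelor's degree: 80 × 101,200 = 8,096,000
  graduate degree: 200 × 48,000 = 9,600,000
Adjusted estimate = 95,132,000 / 1,060 = 89747.2 → $89,700.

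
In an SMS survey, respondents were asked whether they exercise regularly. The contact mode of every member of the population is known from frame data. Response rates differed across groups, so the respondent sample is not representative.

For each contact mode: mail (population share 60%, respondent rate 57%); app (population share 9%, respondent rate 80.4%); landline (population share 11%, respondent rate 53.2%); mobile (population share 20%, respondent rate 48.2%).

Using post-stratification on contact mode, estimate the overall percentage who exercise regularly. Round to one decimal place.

Post-stratification weights by population share, not respondent share:
  mail: 0.6 × 57 = 34.2
  app: 0.09 × 80.4 = 7.236
  landline: 0.11 × 53.2 = 5.852
  mobile: 0.2 × 48.2 = 9.64
Post-stratified estimate = 56.928 → 56.9%.

56.9%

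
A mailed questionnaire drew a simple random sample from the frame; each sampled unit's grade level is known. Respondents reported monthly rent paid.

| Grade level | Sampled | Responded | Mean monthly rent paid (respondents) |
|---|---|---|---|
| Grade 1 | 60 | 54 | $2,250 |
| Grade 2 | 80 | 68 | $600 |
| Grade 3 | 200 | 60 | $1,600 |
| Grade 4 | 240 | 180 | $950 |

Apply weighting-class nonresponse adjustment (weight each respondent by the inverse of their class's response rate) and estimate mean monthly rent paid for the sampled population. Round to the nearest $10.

Class response rates: Grade 1 54/60 = 90%, Grade 2 68/80 = 85%, Grade 3 60/200 = 30%, Grade 4 180/240 = 75%.
Each respondent's weight = sampled/responded in their class; summing within a class gives n_sampled, so:
  Grade 1: 60 × 2250 = 135,000
  Grade 2: 80 × 600 = 48,000
  Grade 3: 200 × 1600 = 320,000
  Grade 4: 240 × 950 = 228,000
Adjusted estimate = 731,000 / 580 = 1260.34 → $1,260.

$1,260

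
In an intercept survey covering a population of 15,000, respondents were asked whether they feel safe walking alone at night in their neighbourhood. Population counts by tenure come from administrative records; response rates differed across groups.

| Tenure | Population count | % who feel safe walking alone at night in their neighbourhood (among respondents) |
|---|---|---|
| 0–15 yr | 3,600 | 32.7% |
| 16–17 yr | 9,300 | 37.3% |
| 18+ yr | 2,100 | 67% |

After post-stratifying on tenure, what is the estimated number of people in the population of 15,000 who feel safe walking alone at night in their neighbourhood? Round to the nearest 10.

6,050

Each cell contributes its population count × the respondent rate:
  0–15 yr: 3,600 × 32.7% = 1177.2
  16–17 yr: 9,300 × 37.3% = 3468.9
  18+ yr: 2,100 × 67% = 1407
Estimated total = 6053.1 → 6,050.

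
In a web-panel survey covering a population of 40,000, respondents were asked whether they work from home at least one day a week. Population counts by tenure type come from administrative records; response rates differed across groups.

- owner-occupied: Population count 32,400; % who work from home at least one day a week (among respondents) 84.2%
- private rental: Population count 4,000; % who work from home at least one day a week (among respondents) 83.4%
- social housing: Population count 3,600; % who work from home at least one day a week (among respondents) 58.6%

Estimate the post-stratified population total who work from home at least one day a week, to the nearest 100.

Each cell contributes its population count × the respondent rate:
  owner-occupied: 32,400 × 84.2% = 27280.8
  private rental: 4,000 × 83.4% = 3336
  social housing: 3,600 × 58.6% = 2109.6
Estimated total = 32726.4 → 32,700.

32,700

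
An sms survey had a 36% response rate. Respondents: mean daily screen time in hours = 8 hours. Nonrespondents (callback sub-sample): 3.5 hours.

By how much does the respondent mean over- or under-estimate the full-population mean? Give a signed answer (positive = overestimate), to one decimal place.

Nonresponse fraction = 1 − 0.36 = 0.64.
Bias = (nonresponse fraction) × (respondent mean − nonrespondent mean)
     = 0.64 × (8 − 3.5) = 0.64 × 4.5 = 2.88.

+2.9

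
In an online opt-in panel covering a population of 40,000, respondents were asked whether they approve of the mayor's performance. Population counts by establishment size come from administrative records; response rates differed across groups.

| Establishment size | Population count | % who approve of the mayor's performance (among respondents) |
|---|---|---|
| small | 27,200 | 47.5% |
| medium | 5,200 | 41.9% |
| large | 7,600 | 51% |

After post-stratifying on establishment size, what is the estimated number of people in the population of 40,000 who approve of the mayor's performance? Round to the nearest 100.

Each cell contributes its population count × the respondent rate:
  small: 27,200 × 47.5% = 12,920
  medium: 5,200 × 41.9% = 2178.8
  large: 7,600 × 51% = 3876
Estimated total = 18974.8 → 19,000.

19,000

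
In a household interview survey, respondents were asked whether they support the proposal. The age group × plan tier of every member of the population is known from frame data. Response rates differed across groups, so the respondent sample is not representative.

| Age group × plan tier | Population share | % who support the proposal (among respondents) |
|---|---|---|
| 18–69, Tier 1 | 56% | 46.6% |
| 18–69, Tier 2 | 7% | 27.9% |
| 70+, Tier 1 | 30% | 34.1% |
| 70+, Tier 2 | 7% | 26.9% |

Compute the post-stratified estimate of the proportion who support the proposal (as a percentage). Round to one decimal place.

40.2%

Weight each group's respondent value by its population share:
  18–69, Tier 1: 0.56 × 46.6 = 26.096
  18–69, Tier 2: 0.07 × 27.9 = 1.953
  70+, Tier 1: 0.3 × 34.1 = 10.23
  70+, Tier 2: 0.07 × 26.9 = 1.883
Post-stratified estimate = 40.162 → 40.2%.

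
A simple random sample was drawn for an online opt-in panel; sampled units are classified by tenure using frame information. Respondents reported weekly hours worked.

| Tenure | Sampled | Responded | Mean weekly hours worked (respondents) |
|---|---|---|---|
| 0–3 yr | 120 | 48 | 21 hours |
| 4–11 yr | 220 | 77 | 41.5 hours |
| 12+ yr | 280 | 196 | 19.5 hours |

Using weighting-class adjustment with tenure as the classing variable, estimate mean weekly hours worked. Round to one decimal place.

Class response rates: 0–3 yr 48/120 = 40%, 4–11 yr 77/220 = 35%, 12+ yr 196/280 = 70%.
With weight = n_sampled/n_responded per class, the weighted class total is n_sampled:
  0–3 yr: 120 × 21 = 2520
  4–11 yr: 220 × 41.5 = 9130
  12+ yr: 280 × 19.5 = 5460
Adjusted estimate = 17,110 / 620 = 27.5968 → 27.6.

27.6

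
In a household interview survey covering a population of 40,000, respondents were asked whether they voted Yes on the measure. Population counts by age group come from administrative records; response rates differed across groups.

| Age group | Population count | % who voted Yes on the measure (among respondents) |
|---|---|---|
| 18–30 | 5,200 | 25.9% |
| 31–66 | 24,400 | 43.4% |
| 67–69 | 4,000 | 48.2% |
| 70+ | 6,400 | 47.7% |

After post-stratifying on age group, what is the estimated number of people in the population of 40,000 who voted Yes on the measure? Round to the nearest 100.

Estimated count per cell = population count × respondent percentage:
  18–30: 5,200 × 25.9% = 1346.8
  31–66: 24,400 × 43.4% = 10589.6
  67–69: 4,000 × 48.2% = 1928
  70+: 6,400 × 47.7% = 3052.8
Estimated total = 16917.2 → 16,900.

16,900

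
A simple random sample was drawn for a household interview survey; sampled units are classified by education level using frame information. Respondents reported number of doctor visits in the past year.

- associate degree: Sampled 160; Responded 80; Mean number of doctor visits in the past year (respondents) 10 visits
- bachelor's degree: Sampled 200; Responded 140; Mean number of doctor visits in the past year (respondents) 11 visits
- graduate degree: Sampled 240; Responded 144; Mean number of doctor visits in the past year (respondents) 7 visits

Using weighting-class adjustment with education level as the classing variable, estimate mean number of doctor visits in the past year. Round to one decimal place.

Response rates by class: associate degree 80/160 = 50%, bachelor's degree 140/200 = 70%, graduate degree 144/240 = 60%.
Inverse-response-rate weighting restores each class to its sampled count, so class totals weight by n_sampled:
  associate degree: 160 × 10 = 1600
  bachelor's degree: 200 × 11 = 2200
  graduate degree: 240 × 7 = 1680
Adjusted estimate = 5480 / 600 = 9.13333 → 9.1.

9.1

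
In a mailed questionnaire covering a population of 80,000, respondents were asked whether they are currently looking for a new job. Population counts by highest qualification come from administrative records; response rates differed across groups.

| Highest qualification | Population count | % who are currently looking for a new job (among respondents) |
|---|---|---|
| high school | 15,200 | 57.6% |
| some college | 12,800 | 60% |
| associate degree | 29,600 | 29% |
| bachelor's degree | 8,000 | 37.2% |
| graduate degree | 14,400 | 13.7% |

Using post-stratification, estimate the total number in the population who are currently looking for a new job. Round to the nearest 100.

30,000

Apply each group's respondent rate to its population count:
  high school: 15,200 × 57.6% = 8755.2
  some college: 12,800 × 60% = 7680
  associate degree: 29,600 × 29% = 8584
  bachelor's degree: 8,000 × 37.2% = 2976
  graduate degree: 14,400 × 13.7% = 1972.8
Estimated total = 29,968 → 30,000.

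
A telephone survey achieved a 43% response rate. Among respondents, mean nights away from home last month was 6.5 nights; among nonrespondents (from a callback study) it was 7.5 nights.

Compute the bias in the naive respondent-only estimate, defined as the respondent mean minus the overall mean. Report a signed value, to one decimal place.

Nonresponse fraction = 1 − 0.43 = 0.57.
Bias = (nonresponse fraction) × (respondent mean − nonrespondent mean)
     = 0.57 × (6.5 − 7.5) = 0.57 × -1 = -0.57.

-0.6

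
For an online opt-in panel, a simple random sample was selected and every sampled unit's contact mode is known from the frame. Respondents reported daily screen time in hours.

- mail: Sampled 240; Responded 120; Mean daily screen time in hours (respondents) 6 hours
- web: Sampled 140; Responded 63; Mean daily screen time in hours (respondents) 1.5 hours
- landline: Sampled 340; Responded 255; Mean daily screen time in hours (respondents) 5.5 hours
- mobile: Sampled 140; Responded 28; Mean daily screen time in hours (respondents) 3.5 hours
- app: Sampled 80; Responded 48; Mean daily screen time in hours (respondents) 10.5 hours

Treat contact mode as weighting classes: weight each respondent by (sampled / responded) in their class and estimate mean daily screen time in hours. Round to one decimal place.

Class response rates: mail 120/240 = 50%, web 63/140 = 45%, landline 255/340 = 75%, mobile 28/140 = 20%, app 48/80 = 60%.
Each respondent's weight = sampled/responded in their class; summing within a class gives n_sampled, so:
  mail: 240 × 6 = 1440
  web: 140 × 1.5 = 210
  landline: 340 × 5.5 = 1870
  mobile: 140 × 3.5 = 490
  app: 80 × 10.5 = 840
Adjusted estimate = 4850 / 940 = 5.15957 → 5.2.

5.2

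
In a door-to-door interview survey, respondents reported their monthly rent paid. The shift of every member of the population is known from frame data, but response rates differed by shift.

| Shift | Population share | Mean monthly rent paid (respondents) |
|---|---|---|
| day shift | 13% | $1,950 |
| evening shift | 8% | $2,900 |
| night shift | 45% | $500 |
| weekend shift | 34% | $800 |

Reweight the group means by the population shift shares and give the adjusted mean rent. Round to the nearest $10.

Reweight to the known shift distribution:
  day shift: 0.13 × 1950 = 253.5
  evening shift: 0.08 × 2900 = 232
  night shift: 0.45 × 500 = 225
  weekend shift: 0.34 × 800 = 272
Post-stratified estimate = 982.5 → $980.

$980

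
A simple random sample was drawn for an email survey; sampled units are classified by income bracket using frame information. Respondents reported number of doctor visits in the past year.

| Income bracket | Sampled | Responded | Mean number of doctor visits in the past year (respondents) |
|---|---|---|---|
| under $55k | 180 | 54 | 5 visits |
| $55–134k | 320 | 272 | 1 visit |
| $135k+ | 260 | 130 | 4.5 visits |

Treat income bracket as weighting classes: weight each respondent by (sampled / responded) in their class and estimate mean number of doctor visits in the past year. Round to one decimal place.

3.1

Class response rates: under $55k 54/180 = 30%, $55–134k 272/320 = 85%, $135k+ 130/260 = 50%.
Weighting each respondent by the inverse class response rate inflates each class back to its sampled size, so the class weight is n_sampled:
  under $55k: 180 × 5 = 900
  $55–134k: 320 × 1 = 320
  $135k+: 260 × 4.5 = 1170
Adjusted estimate = 2390 / 760 = 3.14474 → 3.1.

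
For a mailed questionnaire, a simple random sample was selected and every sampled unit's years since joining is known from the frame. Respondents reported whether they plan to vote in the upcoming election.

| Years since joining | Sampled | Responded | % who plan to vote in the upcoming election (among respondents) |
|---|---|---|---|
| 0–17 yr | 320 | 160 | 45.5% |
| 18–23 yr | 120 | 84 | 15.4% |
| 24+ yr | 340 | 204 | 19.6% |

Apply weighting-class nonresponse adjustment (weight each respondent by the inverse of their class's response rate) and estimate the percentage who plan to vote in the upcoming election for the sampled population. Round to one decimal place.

29.6%

Response rates by class: 0–17 yr 160/320 = 50%, 18–23 yr 84/120 = 70%, 24+ yr 204/340 = 60%.
Weighting each respondent by the inverse class response rate inflates each class back to its sampled size, so the class weight is n_sampled:
  0–17 yr: 320 × 45.5 = 14,560
  18–23 yr: 120 × 15.4 = 1848
  24+ yr: 340 × 19.6 = 6664
Adjusted estimate = 23,072 / 780 = 29.5795 → 29.6%.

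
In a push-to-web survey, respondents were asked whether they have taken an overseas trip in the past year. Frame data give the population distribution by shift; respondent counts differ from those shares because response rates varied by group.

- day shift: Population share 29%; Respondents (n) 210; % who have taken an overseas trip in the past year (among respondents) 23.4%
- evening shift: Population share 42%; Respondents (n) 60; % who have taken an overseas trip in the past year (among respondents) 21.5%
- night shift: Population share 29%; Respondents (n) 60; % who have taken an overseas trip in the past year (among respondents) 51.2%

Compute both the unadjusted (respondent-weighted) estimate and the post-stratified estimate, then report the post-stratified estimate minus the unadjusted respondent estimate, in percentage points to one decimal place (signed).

Without adjustment, the pooled respondent share is:
  (210/330)×23.4 + (60/330)×21.5 + (60/330)×51.2 = 28.1091%
Reweighting by population shift shares:
  0.29×23.4 + 0.42×21.5 + 0.29×51.2 = 30.664%
Difference = 30.664 − 28.1091 = 2.5549 pp.

+2.6 percentage points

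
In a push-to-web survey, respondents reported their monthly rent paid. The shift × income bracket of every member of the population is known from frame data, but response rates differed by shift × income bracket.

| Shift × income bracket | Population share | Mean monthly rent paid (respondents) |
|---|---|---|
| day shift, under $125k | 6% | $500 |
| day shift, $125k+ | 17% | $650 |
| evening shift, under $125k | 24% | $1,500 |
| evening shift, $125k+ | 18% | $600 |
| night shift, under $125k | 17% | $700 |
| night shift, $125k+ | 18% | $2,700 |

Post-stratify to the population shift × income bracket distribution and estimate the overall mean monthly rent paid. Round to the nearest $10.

$1,210

Each cell contributes population-share × respondent value:
  day shift, under $125k: 0.06 × 500 = 30
  day shift, $125k+: 0.17 × 650 = 110.5
  evening shift, under $125k: 0.24 × 1500 = 360
  evening shift, $125k+: 0.18 × 600 = 108
  night shift, under $125k: 0.17 × 700 = 119
  night shift, $125k+: 0.18 × 2700 = 486
Post-stratified estimate = 1213.5 → $1,210.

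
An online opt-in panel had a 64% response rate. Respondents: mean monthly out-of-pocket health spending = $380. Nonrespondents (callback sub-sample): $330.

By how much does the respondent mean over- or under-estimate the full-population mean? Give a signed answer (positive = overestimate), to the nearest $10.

Nonresponse fraction = 1 − 0.64 = 0.36.
Bias = (nonresponse fraction) × (respondent mean − nonrespondent mean)
     = 0.36 × (380 − 330) = 0.36 × 50 = 18.

+$20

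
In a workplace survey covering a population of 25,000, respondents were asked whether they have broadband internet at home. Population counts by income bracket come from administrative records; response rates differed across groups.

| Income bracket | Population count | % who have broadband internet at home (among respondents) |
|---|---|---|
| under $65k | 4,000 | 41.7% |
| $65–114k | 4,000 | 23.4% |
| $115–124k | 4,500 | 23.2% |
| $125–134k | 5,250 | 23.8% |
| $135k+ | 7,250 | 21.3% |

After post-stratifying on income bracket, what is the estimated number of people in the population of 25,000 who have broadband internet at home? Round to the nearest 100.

Estimated count per cell = population count × respondent percentage:
  under $65k: 4,000 × 41.7% = 1668
  $65–114k: 4,000 × 23.4% = 936
  $115–124k: 4,500 × 23.2% = 1044
  $125–134k: 5,250 × 23.8% = 1249.5
  $135k+: 7,250 × 21.3% = 1544.25
Estimated total = 6441.75 → 6,400.

6,400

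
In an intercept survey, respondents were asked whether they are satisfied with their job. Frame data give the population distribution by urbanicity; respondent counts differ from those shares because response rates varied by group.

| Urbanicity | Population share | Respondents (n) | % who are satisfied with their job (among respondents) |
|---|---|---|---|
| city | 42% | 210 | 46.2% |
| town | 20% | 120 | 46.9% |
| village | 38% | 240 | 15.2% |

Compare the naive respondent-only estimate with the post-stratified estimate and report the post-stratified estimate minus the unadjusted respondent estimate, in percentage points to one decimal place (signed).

Unadjusted (pooled respondent) estimate weights by respondent counts:
  (210/570)×46.2 + (120/570)×46.9 + (240/570)×15.2 = 33.2947%
Post-stratified estimate weights by population shares:
  0.42×46.2 + 0.2×46.9 + 0.38×15.2 = 34.56%
Difference = 34.56 − 33.2947 = 1.2653 pp.

+1.3 percentage points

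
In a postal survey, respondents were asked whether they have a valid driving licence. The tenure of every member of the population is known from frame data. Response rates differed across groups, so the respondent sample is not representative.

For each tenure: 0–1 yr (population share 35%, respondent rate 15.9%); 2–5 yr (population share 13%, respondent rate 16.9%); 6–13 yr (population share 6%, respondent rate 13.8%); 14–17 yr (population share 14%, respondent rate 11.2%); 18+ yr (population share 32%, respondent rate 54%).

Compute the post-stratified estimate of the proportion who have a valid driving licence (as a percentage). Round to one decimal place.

27.4%

Reweight to the known tenure distribution:
  0–1 yr: 0.35 × 15.9 = 5.565
  2–5 yr: 0.13 × 16.9 = 2.197
  6–13 yr: 0.06 × 13.8 = 0.828
  14–17 yr: 0.14 × 11.2 = 1.568
  18+ yr: 0.32 × 54 = 17.28
Post-stratified estimate = 27.438 → 27.4%.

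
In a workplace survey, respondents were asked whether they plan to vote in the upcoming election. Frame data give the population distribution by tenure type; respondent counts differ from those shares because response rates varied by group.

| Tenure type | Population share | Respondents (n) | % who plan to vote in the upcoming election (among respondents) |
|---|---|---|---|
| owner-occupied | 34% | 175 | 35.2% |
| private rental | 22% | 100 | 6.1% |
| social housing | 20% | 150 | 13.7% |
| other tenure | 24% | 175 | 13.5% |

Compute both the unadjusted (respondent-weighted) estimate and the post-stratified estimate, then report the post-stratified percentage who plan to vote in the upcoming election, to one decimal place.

Without adjustment, the pooled respondent share is:
  (175/600)×35.2 + (100/600)×6.1 + (150/600)×13.7 + (175/600)×13.5 = 18.6458%
Post-stratified estimate weights by population shares:
  0.34×35.2 + 0.22×6.1 + 0.2×13.7 + 0.24×13.5 = 19.29%

19.3%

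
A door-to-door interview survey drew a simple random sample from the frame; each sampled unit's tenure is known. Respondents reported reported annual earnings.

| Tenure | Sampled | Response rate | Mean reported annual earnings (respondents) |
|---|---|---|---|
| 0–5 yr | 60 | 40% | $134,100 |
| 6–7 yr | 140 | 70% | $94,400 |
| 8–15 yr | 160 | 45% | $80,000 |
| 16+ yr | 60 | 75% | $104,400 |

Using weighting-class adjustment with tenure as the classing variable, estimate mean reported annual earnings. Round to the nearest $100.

Weighting each respondent by the inverse class response rate inflates each class back to its sampled size, so the class weight is n_sampled:
  0–5 yr: 60 × 134,100 = 8,046,000
  6–7 yr: 140 × 94,400 = 13,216,000
  8–15 yr: 160 × 80,000 = 12,800,000
  16+ yr: 60 × 104,400 = 6,264,000
Adjusted estimate = 40,326,000 / 420 = 96014.3 → $96,000.

$96,000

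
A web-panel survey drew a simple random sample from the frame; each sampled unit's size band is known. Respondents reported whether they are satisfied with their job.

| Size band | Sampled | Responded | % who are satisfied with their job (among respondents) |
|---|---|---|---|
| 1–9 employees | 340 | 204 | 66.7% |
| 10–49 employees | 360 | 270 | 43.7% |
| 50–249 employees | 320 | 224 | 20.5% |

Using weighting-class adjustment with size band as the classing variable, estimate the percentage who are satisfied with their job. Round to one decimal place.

Class response rates: 1–9 employees 204/340 = 60%, 10–49 employees 270/360 = 75%, 50–249 employees 224/320 = 70%.
Each respondent's weight = sampled/responded in their class; summing within a class gives n_sampled, so:
  1–9 employees: 340 × 66.7 = 22,678
  10–49 employees: 360 × 43.7 = 15732
  50–249 employees: 320 × 20.5 = 6560
Adjusted estimate = 44,970 / 1,020 = 44.0882 → 44.1%.

44.1%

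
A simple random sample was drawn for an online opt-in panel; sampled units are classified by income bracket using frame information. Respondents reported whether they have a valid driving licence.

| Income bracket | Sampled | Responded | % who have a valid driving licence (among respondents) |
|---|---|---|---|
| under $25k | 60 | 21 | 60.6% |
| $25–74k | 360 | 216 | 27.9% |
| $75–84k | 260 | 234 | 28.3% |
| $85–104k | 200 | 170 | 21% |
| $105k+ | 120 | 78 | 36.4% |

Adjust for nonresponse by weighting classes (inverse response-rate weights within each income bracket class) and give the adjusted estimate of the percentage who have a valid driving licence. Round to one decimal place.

Response rates by class: under $25k 21/60 = 35%, $25–74k 216/360 = 60%, $75–84k 234/260 = 90%, $85–104k 170/200 = 85%, $105k+ 78/120 = 65%.
Inverse-response-rate weighting restores each class to its sampled count, so class totals weight by n_sampled:
  under $25k: 60 × 60.6 = 3636
  $25–74k: 360 × 27.9 = 10,044
  $75–84k: 260 × 28.3 = 7358
  $85–104k: 200 × 21 = 4200
  $105k+: 120 × 36.4 = 4368
Adjusted estimate = 29,606 / 1,000 = 29.606 → 29.6%.

29.6%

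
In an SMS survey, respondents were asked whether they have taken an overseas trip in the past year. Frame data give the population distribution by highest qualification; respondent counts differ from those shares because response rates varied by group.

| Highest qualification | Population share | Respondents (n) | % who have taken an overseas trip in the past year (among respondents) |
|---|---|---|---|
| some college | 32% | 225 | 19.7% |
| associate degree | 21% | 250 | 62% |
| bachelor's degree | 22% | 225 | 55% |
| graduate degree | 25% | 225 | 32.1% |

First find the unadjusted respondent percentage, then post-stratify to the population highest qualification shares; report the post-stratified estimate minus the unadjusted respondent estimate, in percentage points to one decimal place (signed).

Unadjusted (pooled respondent) estimate weights by respondent counts:
  (225/925)×19.7 + (250/925)×62 + (225/925)×55 + (225/925)×32.1 = 42.7351%
Post-stratifying to population shares instead:
  0.32×19.7 + 0.21×62 + 0.22×55 + 0.25×32.1 = 39.449%
Difference = 39.449 − 42.7351 = -3.2861 pp.

-3.3 percentage points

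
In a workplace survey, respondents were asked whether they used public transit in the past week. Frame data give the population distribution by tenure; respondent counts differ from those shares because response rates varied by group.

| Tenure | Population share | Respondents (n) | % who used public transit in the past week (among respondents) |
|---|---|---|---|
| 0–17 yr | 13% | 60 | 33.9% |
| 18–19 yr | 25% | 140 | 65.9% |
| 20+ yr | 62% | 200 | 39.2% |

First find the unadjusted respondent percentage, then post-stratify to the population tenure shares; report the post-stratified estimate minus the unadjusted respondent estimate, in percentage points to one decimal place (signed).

-2.6 percentage points

Naive respondent-only estimate (weights = respondent counts):
  (60/400)×33.9 + (140/400)×65.9 + (200/400)×39.2 = 47.75%
Post-stratified estimate weights by population shares:
  0.13×33.9 + 0.25×65.9 + 0.62×39.2 = 45.186%
Difference = 45.186 − 47.75 = -2.564 pp.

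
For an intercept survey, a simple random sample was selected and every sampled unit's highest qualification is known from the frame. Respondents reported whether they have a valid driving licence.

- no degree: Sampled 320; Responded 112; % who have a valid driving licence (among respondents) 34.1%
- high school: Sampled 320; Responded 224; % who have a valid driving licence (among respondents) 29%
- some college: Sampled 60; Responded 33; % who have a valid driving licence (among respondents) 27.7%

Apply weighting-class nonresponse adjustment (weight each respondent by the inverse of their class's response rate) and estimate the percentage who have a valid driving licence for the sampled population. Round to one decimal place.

31.2%

Class response rates: no degree 112/320 = 35%, high school 224/320 = 70%, some college 33/60 = 55%.
Weighting each respondent by the inverse class response rate inflates each class back to its sampled size, so the class weight is n_sampled:
  no degree: 320 × 34.1 = 10,912
  high school: 320 × 29 = 9280
  some college: 60 × 27.7 = 1662
Adjusted estimate = 21,854 / 700 = 31.22 → 31.2%.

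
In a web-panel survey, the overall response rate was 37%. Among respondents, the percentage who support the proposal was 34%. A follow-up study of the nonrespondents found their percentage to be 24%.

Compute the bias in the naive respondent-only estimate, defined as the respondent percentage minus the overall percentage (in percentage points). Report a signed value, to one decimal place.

Nonresponse fraction = 1 − 0.37 = 0.63.
Bias = (nonresponse fraction) × (respondent percentage − nonrespondent percentage)
     = 0.63 × (34 − 24) = 0.63 × 10 = 6.3.

+6.3 percentage points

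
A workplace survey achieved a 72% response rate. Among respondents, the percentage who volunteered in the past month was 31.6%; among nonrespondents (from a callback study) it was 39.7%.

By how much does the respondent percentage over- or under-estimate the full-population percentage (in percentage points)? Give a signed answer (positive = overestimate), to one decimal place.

-2.3 percentage points

Nonresponse fraction = 1 − 0.72 = 0.28.
Bias = (nonresponse fraction) × (respondent percentage − nonrespondent percentage)
     = 0.28 × (31.6 − 39.7) = 0.28 × -8.1 = -2.268.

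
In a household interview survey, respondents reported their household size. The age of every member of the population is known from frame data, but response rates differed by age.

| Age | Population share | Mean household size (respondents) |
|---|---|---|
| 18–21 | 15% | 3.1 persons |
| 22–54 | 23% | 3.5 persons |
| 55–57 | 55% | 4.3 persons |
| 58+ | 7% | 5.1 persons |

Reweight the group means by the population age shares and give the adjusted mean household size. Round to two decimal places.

Post-stratification weights by population share, not respondent share:
  18–21: 0.15 × 3.1 = 0.465
  22–54: 0.23 × 3.5 = 0.805
  55–57: 0.55 × 4.3 = 2.365
  58+: 0.07 × 5.1 = 0.357
Post-stratified estimate = 3.992 → 3.99.

3.99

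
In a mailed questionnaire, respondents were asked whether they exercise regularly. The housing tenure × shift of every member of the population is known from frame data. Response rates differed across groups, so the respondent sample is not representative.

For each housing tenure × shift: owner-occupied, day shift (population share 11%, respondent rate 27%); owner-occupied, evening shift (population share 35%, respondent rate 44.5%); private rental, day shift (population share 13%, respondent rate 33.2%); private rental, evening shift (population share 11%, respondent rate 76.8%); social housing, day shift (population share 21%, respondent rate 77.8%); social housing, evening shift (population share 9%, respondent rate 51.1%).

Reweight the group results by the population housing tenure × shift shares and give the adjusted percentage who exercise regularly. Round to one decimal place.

52.2%

Each cell contributes population-share × respondent value:
  owner-occupied, day shift: 0.11 × 27 = 2.97
  owner-occupied, evening shift: 0.35 × 44.5 = 15.575
  private rental, day shift: 0.13 × 33.2 = 4.316
  private rental, evening shift: 0.11 × 76.8 = 8.448
  social housing, day shift: 0.21 × 77.8 = 16.338
  social housing, evening shift: 0.09 × 51.1 = 4.599
Post-stratified estimate = 52.246 → 52.2%.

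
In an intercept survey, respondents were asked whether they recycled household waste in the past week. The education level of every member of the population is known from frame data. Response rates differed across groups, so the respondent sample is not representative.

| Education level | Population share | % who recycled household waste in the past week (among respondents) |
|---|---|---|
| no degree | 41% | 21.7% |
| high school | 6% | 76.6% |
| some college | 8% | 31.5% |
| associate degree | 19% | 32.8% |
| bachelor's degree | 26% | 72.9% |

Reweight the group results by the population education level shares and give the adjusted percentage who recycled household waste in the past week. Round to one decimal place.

Reweight to the known education level distribution:
  no degree: 0.41 × 21.7 = 8.897
  high school: 0.06 × 76.6 = 4.596
  some college: 0.08 × 31.5 = 2.52
  associate degree: 0.19 × 32.8 = 6.232
  bachelor's degree: 0.26 × 72.9 = 18.954
Post-stratified estimate = 41.199 → 41.2%.

41.2%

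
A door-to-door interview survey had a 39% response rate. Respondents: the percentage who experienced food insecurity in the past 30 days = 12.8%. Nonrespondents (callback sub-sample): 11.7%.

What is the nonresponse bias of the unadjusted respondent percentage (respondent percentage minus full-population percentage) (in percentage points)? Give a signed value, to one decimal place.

Nonresponse fraction = 1 − 0.39 = 0.61.
Bias = (nonresponse fraction) × (respondent percentage − nonrespondent percentage)
     = 0.61 × (12.8 − 11.7) = 0.61 × 1.1 = 0.671.

+0.7 percentage points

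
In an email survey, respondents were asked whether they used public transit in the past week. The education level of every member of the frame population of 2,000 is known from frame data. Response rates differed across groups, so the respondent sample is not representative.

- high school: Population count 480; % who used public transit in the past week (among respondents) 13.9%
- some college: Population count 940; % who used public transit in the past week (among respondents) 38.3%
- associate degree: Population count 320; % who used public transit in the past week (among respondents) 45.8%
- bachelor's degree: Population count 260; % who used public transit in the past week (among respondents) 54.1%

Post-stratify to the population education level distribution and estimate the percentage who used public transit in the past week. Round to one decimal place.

35.7%

Post-stratification weights by population share, not respondent share:
  high school: (480/2,000) × 13.9 = 3.336
  some college: (940/2,000) × 38.3 = 18.001
  associate degree: (320/2,000) × 45.8 = 7.328
  bachelor's degree: (260/2,000) × 54.1 = 7.033
Post-stratified estimate = 35.698 → 35.7%.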